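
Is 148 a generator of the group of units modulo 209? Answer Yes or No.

209 = 11 · 19 is a product of two distinct odd primes, so (Z/209Z)^× ≅ (Z/11Z)^× × (Z/19Z)^× is not cyclic.
No primitive root modulo 209 exists; in particular 148 is not one.

No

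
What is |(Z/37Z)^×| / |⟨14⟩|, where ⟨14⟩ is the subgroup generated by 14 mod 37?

3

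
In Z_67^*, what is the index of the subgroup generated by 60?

2

The order of 60 must divide φ(67) = 67 − 1 = 66 = 2 · 3 · 11.
Divisors of 66: 1, 2, 3, 6, 11, 22, 33, 66.
Evaluate successive powers at the divisors of 66:
60^1 ≡ 60 (mod 67)
60^2 ≡ 49 (mod 67)
60^3 ≡ 59 (mod 67)
60^6 ≡ 64 (mod 67)
60^11 ≡ 37 (mod 67)
60^22 ≡ 29 (mod 67)
60^33 ≡ 1 (mod 67) ✓
So ord_67(60) = 33, hence |⟨60⟩| = 33.
The index is φ(67) / ord(60) = 66 / 33 = 2.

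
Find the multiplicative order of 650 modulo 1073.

36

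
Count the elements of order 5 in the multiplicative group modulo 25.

φ(25) = φ(5^2) = 5·(5−1) = 20 = 2^2 · 5.
(Z/25Z)^× is cyclic (|G| = 20); a cyclic group of order m has exactly φ(d) elements of each order d | m, and none otherwise.
5 | 20, and φ(5) = 5 − 1 = 4.

4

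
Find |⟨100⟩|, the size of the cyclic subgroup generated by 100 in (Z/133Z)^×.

ord(100) | φ(133) = φ(7·19) = (7−1)·(19−1) = 6·18 = 108 = 2^2 · 3^3.
Divisors of 108: 1, 2, 3, 4, 6, 9, 12, 18, 27, 36, 54, 108.
Test each divisor d:
100^1 ≡ 100 (mod 133)
100^2 ≡ 25 (mod 133)
100^3 ≡ 106 (mod 133)
100^4 ≡ 93 (mod 133)
100^6 ≡ 64 (mod 133)
100^9 ≡ 1 (mod 133) ✓
The smallest such exponent is 9, so the order of 100 is 9.

9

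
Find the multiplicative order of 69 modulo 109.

108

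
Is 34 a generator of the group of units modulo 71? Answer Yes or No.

No

φ(71) = 71 − 1 = 70 = 2 · 5 · 7.
Test 34^(70/q) mod 71 for each prime factor q of 70:
34^35 ≡ 70 (mod 71)  [q = 2: ≢ 1 ✓]
34^14 ≡ 1 (mod 71)  [q = 5: ≡ 1 ✗]
34^10 ≡ 30 (mod 71)  [q = 7: ≢ 1 ✓]
Since 34^14 ≡ 1, the order of 34 divides 14 < 70, so 34 is not a primitive root.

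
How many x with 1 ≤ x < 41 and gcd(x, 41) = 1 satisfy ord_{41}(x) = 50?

0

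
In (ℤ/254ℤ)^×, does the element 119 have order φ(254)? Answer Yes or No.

No

φ(254) = φ(2)·φ(127) = 1·126 = 126 = 2 · 3^2 · 7.
It suffices to check that the order of 119 is not a proper divisor of 126: compute 119^(126/q) for q ∈ {2, 3, 7}.
119^63 ≡ 253 (mod 254)  [q = 2: ≢ 1 ✓]
119^42 ≡ 1 (mod 254)  [q = 3: ≡ 1 ✗]
119^18 ≡ 159 (mod 254)  [q = 7: ≢ 1 ✓]
119^42 ≡ 1 shows ord(119) | 42, strictly less than φ(254); not a primitive root.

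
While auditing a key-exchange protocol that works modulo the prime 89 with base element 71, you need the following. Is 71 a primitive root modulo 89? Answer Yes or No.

No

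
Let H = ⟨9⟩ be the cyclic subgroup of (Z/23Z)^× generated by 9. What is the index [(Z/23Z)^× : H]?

The order of 9 must divide φ(23) = 23 − 1 = 22 = 2 · 11.
Divisors of 22: 1, 2, 11, 22.
Compute 9^d (mod 23) for the divisors d until we hit 1:
9^1 ≡ 9
9^2 ≡ 12
9^11 ≡ 1
The order of 9 is 11, so the subgroup it generates has 11 elements.
The index is φ(23) / ord(9) = 22 / 11 = 2.

2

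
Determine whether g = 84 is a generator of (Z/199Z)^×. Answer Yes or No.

Yes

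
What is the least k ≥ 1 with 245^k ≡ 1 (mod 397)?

396

Since 245 ∈ (Z/397Z)^×, its order divides φ(397) = 397 − 1 = 396 = 2^2 · 3^2 · 11.
Divisors of 396: 1, 2, 3, 4, 6, 9, 11, 12, 18, 22, 33, 36, 44, 66, 99, 132, 198, 396.
Compute 245^d (mod 397) for the divisors d until we hit 1:
245^1 ≡ 245 (mod 397)
245^2 ≡ 78 (mod 397)
245^3 ≡ 54 (mod 397)
245^4 ≡ 129 (mod 397)
245^6 ≡ 137 (mod 397)
245^9 ≡ 252 (mod 397)
245^11 ≡ 203 (mod 397)
245^12 ≡ 110 (mod 397)
245^18 ≡ 381 (mod 397)
245^22 ≡ 318 (mod 397)
245^33 ≡ 240 (mod 397)
245^36 ≡ 256 (mod 397)
245^44 ≡ 286 (mod 397)
245^66 ≡ 35 (mod 397)
245^99 ≡ 63 (mod 397)
245^132 ≡ 34 (mod 397)
245^198 ≡ 396 (mod 397)
245^396 ≡ 1 (mod 397) ✓
Therefore the multiplicative order of 245 modulo 397 is 396.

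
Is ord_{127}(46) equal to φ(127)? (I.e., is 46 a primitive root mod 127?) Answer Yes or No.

φ(127) = 127 − 1 = 126 = 2 · 3^2 · 7.
46 is a primitive root mod 127 iff 46^(φ(127)/q) ≢ 1 for every prime q | φ(127), i.e. q ∈ {2, 3, 7}.
46^63 ≡ 126 (mod 127)  [q = 2: ≢ 1 ✓]
46^42 ≡ 107 (mod 127)  [q = 3: ≢ 1 ✓]
46^18 ≡ 2 (mod 127)  [q = 7: ≢ 1 ✓]
None equal 1, so ord_127(46) = 126: 46 is a primitive root.

Yes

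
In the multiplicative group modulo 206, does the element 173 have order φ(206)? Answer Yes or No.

Yes

φ(206) = φ(2)·φ(103) = 1·102 = 102 = 2 · 3 · 17.
An element g generates (Z/206Z)^× iff g^(102/q) ≢ 1 (mod 206) for each prime q ∈ {2, 3, 17}.
173^51 ≡ 205 (mod 206)  [q = 2: ≢ 1 ✓]
173^34 ≡ 159 (mod 206)  [q = 3: ≢ 1 ✓]
173^6 ≡ 203 (mod 206)  [q = 17: ≢ 1 ✓]
Every test exponent gives a nontrivial residue, hence 173 generates the full group.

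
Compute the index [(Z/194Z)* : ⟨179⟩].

The order of 179 must divide φ(194) = φ(2)·φ(97) = 1·96 = 96 = 2^5 · 3.
Divisors of 96: 1, 2, 3, 4, 6, 8, 12, 16, 24, 32, 48, 96.
Test each divisor d:
179^1 ≡ 179 (mod 194)
179^2 ≡ 31 (mod 194)
179^3 ≡ 117 (mod 194)
179^4 ≡ 185 (mod 194)
179^6 ≡ 109 (mod 194)
179^8 ≡ 81 (mod 194)
179^12 ≡ 47 (mod 194)
179^16 ≡ 159 (mod 194)
179^24 ≡ 75 (mod 194)
179^32 ≡ 61 (mod 194)
179^48 ≡ 193 (mod 194)
179^96 ≡ 1 (mod 194) ✓
So ord_194(179) = 96, hence |⟨179⟩| = 96.
[(Z/194Z)^× : ⟨179⟩] = 96/96 = 1.

1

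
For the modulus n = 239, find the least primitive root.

7

φ(239) = 239 − 1 = 238 = 2 · 7 · 17.
Test candidates g = 2, 3, … against the prime factors q ∈ {2, 7, 17} of φ(239): g is a generator iff g^(238/q) ≢ 1 for every such q.
g = 2: 2^119 ≡ 1 — hits 1, so not a primitive root.
g = 3: 3^119 ≡ 1 — hits 1, so not a primitive root.
g = 4: 4^119 ≡ 1 — hits 1, so not a primitive root.
g = 5: 5^119 ≡ 1 — hits 1, so not a primitive root.
g = 6: 6^119 ≡ 1 — hits 1, so not a primitive root.
g = 7: 7^119 ≡ 238; 7^34 ≡ 24; 7^14 ≡ 211 — none is 1, so 7 is a primitive root.
The smallest primitive root modulo 239 is 7.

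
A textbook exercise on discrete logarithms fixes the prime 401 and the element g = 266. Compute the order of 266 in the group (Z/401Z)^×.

400

By Lagrange's theorem, ord_401(266) divides φ(401) = 401 − 1 = 400 = 2^4 · 5^2.
Divisors of 400: 1, 2, 4, 5, 8, 10, 16, 20, 25, 40, 50, 80, 100, 200, 400.
Check 266^d mod 401 for each divisor in increasing order:
266^1 ≡ 266 (mod 401)
266^2 ≡ 180 (mod 401)
266^4 ≡ 320 (mod 401)
266^5 ≡ 108 (mod 401)
266^8 ≡ 145 (mod 401)
266^10 ≡ 35 (mod 401)
266^16 ≡ 173 (mod 401)
266^20 ≡ 22 (mod 401)
266^25 ≡ 371 (mod 401)
266^40 ≡ 83 (mod 401)
266^50 ≡ 98 (mod 401)
266^80 ≡ 72 (mod 401)
266^100 ≡ 381 (mod 401)
266^200 ≡ 400 (mod 401)
266^400 ≡ 1 (mod 401) ✓
Therefore the multiplicative order of 266 modulo 401 is 400.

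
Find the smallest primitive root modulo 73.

φ(73) = 73 − 1 = 72 = 2^3 · 3^2.
Test candidates g = 2, 3, … against the prime factors q ∈ {2, 3} of φ(73): g is a generator iff g^(72/q) ≢ 1 for every such q.
g = 2: 2^36 ≡ 1 — hits 1, so not a primitive root.
g = 3: 3^36 ≡ 1 — hits 1, so not a primitive root.
g = 4: 4^36 ≡ 1 — hits 1, so not a primitive root.
g = 5: 5^36 ≡ 72; 5^24 ≡ 8 — none is 1, so 5 is a primitive root.
Hence the least primitive root of 73 is 5.

5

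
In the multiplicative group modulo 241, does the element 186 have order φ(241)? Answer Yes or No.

Yes

φ(241) = 241 − 1 = 240 = 2^4 · 3 · 5.
186 is a primitive root mod 241 iff 186^(φ(241)/q) ≢ 1 for every prime q | φ(241), i.e. q ∈ {2, 3, 5}.
186^120 ≡ 240 (mod 241)  [q = 2: ≢ 1 ✓]
186^80 ≡ 15 (mod 241)  [q = 3: ≢ 1 ✓]
186^48 ≡ 205 (mod 241)  [q = 5: ≢ 1 ✓]
All checks pass, so 186 has order 240 and is a primitive root modulo 241.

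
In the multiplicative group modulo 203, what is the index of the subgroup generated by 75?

By Lagrange's theorem, ord_203(75) divides φ(203) = φ(7·29) = (7−1)·(29−1) = 6·28 = 168 = 2^3 · 3 · 7.
Divisors of 168: 1, 2, 3, 4, 6, 7, 8, 12, 14, 21, 24, 28, 42, 56, 84, 168.
Evaluate successive powers at the divisors of 168:
75^1 ≡ 75 (mod 203)
75^2 ≡ 144 (mod 203)
75^3 ≡ 41 (mod 203)
75^4 ≡ 30 (mod 203)
75^6 ≡ 57 (mod 203)
75^7 ≡ 12 (mod 203)
75^8 ≡ 88 (mod 203)
75^12 ≡ 1 (mod 203) ✓
The order of 75 is 12, so the subgroup it generates has 12 elements.
[(Z/203Z)^× : ⟨75⟩] = 168/12 = 14.

14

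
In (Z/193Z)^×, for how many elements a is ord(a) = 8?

4

φ(193) = 193 − 1 = 192 = 2^6 · 3.
(Z/193Z)^× is cyclic (|G| = 192); a cyclic group of order m has exactly φ(d) elements of each order d | m, and none otherwise.
8 = 2^3 divides 192, and φ(8) = 4.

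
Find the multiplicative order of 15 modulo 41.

40

The order of 15 must divide φ(41) = 41 − 1 = 40 = 2^3 · 5.
Divisors of 40: 1, 2, 4, 5, 8, 10, 20, 40.
Test each divisor d:
15^1 ≡ 15 (mod 41)
15^2 ≡ 20 (mod 41)
15^4 ≡ 31 (mod 41)
15^5 ≡ 14 (mod 41)
15^8 ≡ 18 (mod 41)
15^10 ≡ 32 (mod 41)
15^20 ≡ 40 (mod 41)
15^40 ≡ 1 (mod 41) ✓
Hence ord(15) = 40.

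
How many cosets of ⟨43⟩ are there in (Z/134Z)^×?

3

The order of 43 must divide φ(134) = φ(2)·φ(67) = 1·66 = 66 = 2 · 3 · 11.
Divisors of 66: 1, 2, 3, 6, 11, 22, 33, 66.
Evaluate successive powers at the divisors of 66:
43^1 ≡ 43 (mod 134)
43^2 ≡ 107 (mod 134)
43^3 ≡ 45 (mod 134)
43^6 ≡ 15 (mod 134)
43^11 ≡ 133 (mod 134)
43^22 ≡ 1 (mod 134) ✓
So ord_134(43) = 22, hence |⟨43⟩| = 22.
Index = |(Z/134Z)^×| / |⟨43⟩| = 66 / 22 = 3.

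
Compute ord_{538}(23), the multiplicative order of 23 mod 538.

By Lagrange's theorem, ord_538(23) divides φ(538) = φ(2)·φ(269) = 1·268 = 268 = 2^2 · 67.
Divisors of 268: 1, 2, 4, 67, 134, 268.
Evaluate successive powers at the divisors of 268:
23^1 ≡ 23
23^2 ≡ 529
23^4 ≡ 81
23^67 ≡ 1
So ord_538(23) = 67.

67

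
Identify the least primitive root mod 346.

φ(346) = φ(2)·φ(173) = 1·172 = 172 = 2^2 · 43.
g is a primitive root iff g^(172/q) ≢ 1 (mod 346) for each prime q ∈ {2, 43}.
g = 2: gcd(2, 346) = 2 > 1, not a unit — skip.
g = 3: 3^86 ≡ 345; 3^4 ≡ 81 — none is 1, so 3 is a primitive root.
So 3 is the smallest generator of (Z/346Z)^×.

3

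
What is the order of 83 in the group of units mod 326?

81

By Lagrange's theorem, ord_326(83) divides φ(326) = φ(2)·φ(163) = 1·162 = 162 = 2 · 3^4.
Divisors of 162: 1, 2, 3, 6, 9, 18, 27, 54, 81, 162.
Check 83^d mod 326 for each divisor in increasing order:
83^1 ≡ 83 (mod 326)
83^2 ≡ 43 (mod 326)
83^3 ≡ 309 (mod 326)
83^6 ≡ 289 (mod 326)
83^9 ≡ 303 (mod 326)
83^18 ≡ 203 (mod 326)
83^27 ≡ 221 (mod 326)
83^54 ≡ 267 (mod 326)
83^81 ≡ 1 (mod 326) ✓
The smallest such exponent is 81, so the order of 83 is 81.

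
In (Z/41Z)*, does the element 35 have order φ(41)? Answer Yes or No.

Yes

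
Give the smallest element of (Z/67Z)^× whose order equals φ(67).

φ(67) = 67 − 1 = 66 = 2 · 3 · 11.
Test candidates g = 2, 3, … against the prime factors q ∈ {2, 3, 11} of φ(67): g is a generator iff g^(66/q) ≢ 1 for every such q.
g = 2: 2^33 ≡ 66; 2^22 ≡ 37; 2^6 ≡ 64 — none is 1, so 2 is a primitive root.
So 2 is the smallest generator of (Z/67Z)^×.

2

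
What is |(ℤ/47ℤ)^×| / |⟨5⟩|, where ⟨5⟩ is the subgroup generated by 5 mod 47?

1

Since 5 ∈ (Z/47Z)^×, its order divides φ(47) = 47 − 1 = 46 = 2 · 23.
Divisors of 46: 1, 2, 23, 46.
Check 5^d mod 47 for each divisor in increasing order:
5^1 ≡ 5 (mod 47)
5^2 ≡ 25 (mod 47)
5^23 ≡ 46 (mod 47)
5^46 ≡ 1 (mod 47) ✓
Thus |⟨5⟩| = ord(5) = 46.
[(Z/47Z)^× : ⟨5⟩] = 46/46 = 1.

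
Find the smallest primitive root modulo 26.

φ(26) = φ(2)·φ(13) = 1·12 = 12 = 2^2 · 3.
Test candidates g = 2, 3, … against the prime factors q ∈ {2, 3} of φ(26): g is a generator iff g^(12/q) ≢ 1 for every such q.
g = 2: gcd(2, 26) = 2 > 1, not a unit — skip.
g = 3: 3^6 ≡ 1 — hits 1, so not a primitive root.
g = 4: gcd(4, 26) = 2 > 1, not a unit — skip.
g = 5: 5^6 ≡ 25; 5^4 ≡ 1 — hits 1, so not a primitive root.
g = 6: gcd(6, 26) = 2 > 1, not a unit — skip.
g = 7: 7^6 ≡ 25; 7^4 ≡ 9 — none is 1, so 7 is a primitive root.
Hence the least primitive root of 26 is 7.

7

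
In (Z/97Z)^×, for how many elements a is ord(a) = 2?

1

φ(97) = 97 − 1 = 96 = 2^5 · 3.
In a cyclic group of order 96, there are φ(d) elements of order d for each divisor d of 96, and zero for non-divisors.
2 | 96, and φ(2) = 2 − 1 = 1.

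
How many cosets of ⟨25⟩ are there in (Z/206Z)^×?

By Lagrange's theorem, ord_206(25) divides φ(206) = φ(2)·φ(103) = 1·102 = 102 = 2 · 3 · 17.
Divisors of 102: 1, 2, 3, 6, 17, 34, 51, 102.
Check 25^d mod 206 for each divisor in increasing order:
25^1 ≡ 25 (mod 206)
25^2 ≡ 7 (mod 206)
25^3 ≡ 175 (mod 206)
25^6 ≡ 137 (mod 206)
25^17 ≡ 159 (mod 206)
25^34 ≡ 149 (mod 206)
25^51 ≡ 1 (mod 206) ✓
The order of 25 is 51, so the subgroup it generates has 51 elements.
The index is φ(206) / ord(25) = 102 / 51 = 2.

2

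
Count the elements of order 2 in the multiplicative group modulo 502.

1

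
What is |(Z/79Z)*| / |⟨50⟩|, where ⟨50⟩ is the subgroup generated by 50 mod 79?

2

By Lagrange's theorem, ord_79(50) divides φ(79) = 79 − 1 = 78 = 2 · 3 · 13.
Divisors of 78: 1, 2, 3, 6, 13, 26, 39, 78.
Evaluate successive powers at the divisors of 78:
50^1 ≡ 50 (mod 79)
50^2 ≡ 51 (mod 79)
50^3 ≡ 22 (mod 79)
50^6 ≡ 10 (mod 79)
50^13 ≡ 23 (mod 79)
50^26 ≡ 55 (mod 79)
50^39 ≡ 1 (mod 79) ✓
So ord_79(50) = 39, hence |⟨50⟩| = 39.
[(Z/79Z)^× : ⟨50⟩] = 78/39 = 2.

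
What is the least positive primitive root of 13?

2

φ(13) = 13 − 1 = 12 = 2^2 · 3.
g is a primitive root iff g^(12/q) ≢ 1 (mod 13) for each prime q ∈ {2, 3}.
g = 2: 2^6 ≡ 12; 2^4 ≡ 3 — none is 1, so 2 is a primitive root.
Hence the least primitive root of 13 is 2.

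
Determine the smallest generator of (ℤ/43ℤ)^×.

3

φ(43) = 43 − 1 = 42 = 2 · 3 · 7.
Test candidates g = 2, 3, … against the prime factors q ∈ {2, 3, 7} of φ(43): g is a generator iff g^(42/q) ≢ 1 for every such q.
g = 2: 2^21 ≡ 42; 2^14 ≡ 1 — hits 1, so not a primitive root.
g = 3: 3^21 ≡ 42; 3^14 ≡ 36; 3^6 ≡ 41 — none is 1, so 3 is a primitive root.
So 3 is the smallest generator of (Z/43Z)^×.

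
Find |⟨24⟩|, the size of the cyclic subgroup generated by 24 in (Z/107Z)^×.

106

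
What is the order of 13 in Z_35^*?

4

ord(13) | φ(35) = φ(5·7) = (5−1)·(7−1) = 4·6 = 24 = 2^3 · 3.
Divisors of 24: 1, 2, 3, 4, 6, 8, 12, 24.
Test each divisor d:
13^1 ≡ 13 (mod 35)
13^2 ≡ 29 (mod 35)
13^3 ≡ 27 (mod 35)
13^4 ≡ 1 (mod 35) ✓
The smallest such exponent is 4, so the order of 13 is 4.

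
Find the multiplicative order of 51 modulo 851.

The order of 51 must divide φ(851) = φ(23·37) = (23−1)·(37−1) = 22·36 = 792 = 2^3 · 3^2 · 11.
Divisors of 792: 1, 2, 3, 4, 6, 8, 9, 11, 12, 18, 22, 24, 33, 36, 44, 66, 72, 88, 99, 132, 198, 264, 396, 792.
Check 51^d mod 851 for each divisor in increasing order:
51^1 ≡ 51 (mod 851)
51^2 ≡ 48 (mod 851)
51^3 ≡ 746 (mod 851)
51^4 ≡ 602 (mod 851)
51^6 ≡ 813 (mod 851)
51^8 ≡ 729 (mod 851)
51^9 ≡ 586 (mod 851)
51^11 ≡ 45 (mod 851)
51^12 ≡ 593 (mod 851)
51^18 ≡ 443 (mod 851)
51^22 ≡ 323 (mod 851)
51^24 ≡ 186 (mod 851)
51^33 ≡ 68 (mod 851)
51^36 ≡ 519 (mod 851)
51^44 ≡ 507 (mod 851)
51^66 ≡ 369 (mod 851)
51^72 ≡ 445 (mod 851)
51^88 ≡ 47 (mod 851)
51^99 ≡ 413 (mod 851)
51^132 ≡ 1 (mod 851) ✓
Therefore the multiplicative order of 51 modulo 851 is 132.

132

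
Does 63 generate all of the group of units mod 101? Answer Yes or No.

φ(101) = 101 − 1 = 100 = 2^2 · 5^2.
It suffices to check that the order of 63 is not a proper divisor of 100: compute 63^(100/q) for q ∈ {2, 5}.
63^50 ≡ 100 (mod 101)  [q = 2: ≢ 1 ✓]
63^20 ≡ 36 (mod 101)  [q = 5: ≢ 1 ✓]
None equal 1, so ord_101(63) = 100: 63 is a primitive root.

Yes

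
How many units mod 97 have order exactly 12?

φ(97) = 97 − 1 = 96 = 2^5 · 3.
Since (Z/97Z)^× is cyclic of order 96, the number of elements of order d is φ(d) when d | 96 and 0 otherwise.
12 = 2^2 · 3 divides 96, and φ(12) = 4.

4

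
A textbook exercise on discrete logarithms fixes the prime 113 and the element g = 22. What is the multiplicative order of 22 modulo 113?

The order of 22 must divide φ(113) = 113 − 1 = 112 = 2^4 · 7.
Divisors of 112: 1, 2, 4, 7, 8, 14, 16, 28, 56, 112.
Compute 22^d (mod 113) for the divisors d until we hit 1:
22^1 ≡ 22
22^2 ≡ 32
22^4 ≡ 7
22^7 ≡ 69
22^8 ≡ 49
22^14 ≡ 15
22^16 ≡ 28
22^28 ≡ 112
22^56 ≡ 1
So ord_113(22) = 56.

56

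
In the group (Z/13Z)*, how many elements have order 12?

4

φ(13) = 13 − 1 = 12 = 2^2 · 3.
(Z/13Z)^× is cyclic (|G| = 12); a cyclic group of order m has exactly φ(d) elements of each order d | m, and none otherwise.
12 = 2^2 · 3 divides 12, and φ(12) = 4.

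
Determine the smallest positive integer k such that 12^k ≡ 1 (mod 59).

Since 12 ∈ (Z/59Z)^×, its order divides φ(59) = 59 − 1 = 58 = 2 · 29.
Divisors of 58: 1, 2, 29, 58.
Test each divisor d:
12^1 ≡ 12
12^2 ≡ 26
12^29 ≡ 1
Hence ord(12) = 29.

29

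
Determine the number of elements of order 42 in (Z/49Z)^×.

φ(49) = φ(7^2) = 7·(7−1) = 42 = 2 · 3 · 7.
Since (Z/49Z)^× is cyclic of order 42, the number of elements of order d is φ(d) when d | 42 and 0 otherwise.
42 = 2 · 3 · 7 divides 42, and φ(42) = 12.

12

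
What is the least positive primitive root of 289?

3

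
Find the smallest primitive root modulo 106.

φ(106) = φ(2)·φ(53) = 1·52 = 52 = 2^2 · 13.
Test candidates g = 2, 3, … against the prime factors q ∈ {2, 13} of φ(106): g is a generator iff g^(52/q) ≢ 1 for every such q.
g = 2: gcd(2, 106) = 2 > 1, not a unit — skip.
g = 3: 3^26 ≡ 105; 3^4 ≡ 81 — none is 1, so 3 is a primitive root.
The smallest primitive root modulo 106 is 3.

3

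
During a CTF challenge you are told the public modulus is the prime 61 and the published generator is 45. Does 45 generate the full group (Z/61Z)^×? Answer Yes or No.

φ(61) = 61 − 1 = 60 = 2^2 · 3 · 5.
It suffices to check that the order of 45 is not a proper divisor of 60: compute 45^(60/q) for q ∈ {2, 3, 5}.
45^30 ≡ 1 (mod 61)  [q = 2: ≡ 1 ✗]
45^20 ≡ 47 (mod 61)  [q = 3: ≢ 1 ✓]
45^12 ≡ 34 (mod 61)  [q = 5: ≢ 1 ✓]
Since 45^30 ≡ 1, the order of 45 divides 30 < 60, so 45 is not a primitive root.

No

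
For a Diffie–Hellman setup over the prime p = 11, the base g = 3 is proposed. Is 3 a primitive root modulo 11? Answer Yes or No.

No

φ(11) = 11 − 1 = 10 = 2 · 5.
An element g generates (Z/11Z)^× iff g^(10/q) ≢ 1 (mod 11) for each prime q ∈ {2, 5}.
3^5 ≡ 1 (mod 11)  [q = 2: ≡ 1 ✗]
3^2 ≡ 9 (mod 11)  [q = 5: ≢ 1 ✓]
Since 3^5 ≡ 1, the order of 3 divides 5 < 10, so 3 is not a primitive root.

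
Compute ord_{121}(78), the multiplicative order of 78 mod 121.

11

By Lagrange's theorem, ord_121(78) divides φ(121) = φ(11^2) = 11·(11−1) = 110 = 2 · 5 · 11.
Divisors of 110: 1, 2, 5, 10, 11, 22, 55, 110.
Check 78^d mod 121 for each divisor in increasing order:
78^1 ≡ 78
78^2 ≡ 34
78^5 ≡ 23
78^10 ≡ 45
78^11 ≡ 1
The smallest such exponent is 11, so the order of 78 is 11.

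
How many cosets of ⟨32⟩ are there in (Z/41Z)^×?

10

Since 32 ∈ (Z/41Z)^×, its order divides φ(41) = 41 − 1 = 40 = 2^3 · 5.
Divisors of 40: 1, 2, 4, 5, 8, 10, 20, 40.
Check 32^d mod 41 for each divisor in increasing order:
32^1 ≡ 32
32^2 ≡ 40
32^4 ≡ 1
The order of 32 is 4, so the subgroup it generates has 4 elements.
Index = |(Z/41Z)^×| / |⟨32⟩| = 40 / 4 = 10.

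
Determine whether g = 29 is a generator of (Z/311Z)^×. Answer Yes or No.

Yes

φ(311) = 311 − 1 = 310 = 2 · 5 · 31.
Test 29^(310/q) mod 311 for each prime factor q of 310:
29^155 ≡ 310 (mod 311)  [q = 2: ≢ 1 ✓]
29^62 ≡ 36 (mod 311)  [q = 5: ≢ 1 ✓]
29^10 ≡ 20 (mod 311)  [q = 31: ≢ 1 ✓]
None equal 1, so ord_311(29) = 310: 29 is a primitive root.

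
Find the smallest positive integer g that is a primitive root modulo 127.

φ(127) = 127 − 1 = 126 = 2 · 3^2 · 7.
Test candidates g = 2, 3, … against the prime factors q ∈ {2, 3, 7} of φ(127): g is a generator iff g^(126/q) ≢ 1 for every such q.
g = 2: 2^63 ≡ 1 — hits 1, so not a primitive root.
g = 3: 3^63 ≡ 126; 3^42 ≡ 107; 3^18 ≡ 4 — none is 1, so 3 is a primitive root.
Hence the least primitive root of 127 is 3.

3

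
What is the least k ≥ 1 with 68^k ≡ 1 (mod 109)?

Since 68 ∈ (Z/109Z)^×, its order divides φ(109) = 109 − 1 = 108 = 2^2 · 3^3.
Divisors of 108: 1, 2, 3, 4, 6, 9, 12, 18, 27, 36, 54, 108.
Evaluate successive powers at the divisors of 108:
68^1 ≡ 68
68^2 ≡ 46
68^3 ≡ 76
68^4 ≡ 45
68^6 ≡ 108
68^9 ≡ 33
68^12 ≡ 1
Therefore the multiplicative order of 68 modulo 109 is 12.

12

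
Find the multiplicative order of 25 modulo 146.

36

Since 25 ∈ (Z/146Z)^×, its order divides φ(146) = φ(2)·φ(73) = 1·72 = 72 = 2^3 · 3^2.
Divisors of 72: 1, 2, 3, 4, 6, 8, 9, 12, 18, 24, 36, 72.
Evaluate successive powers at the divisors of 72:
25^1 ≡ 25 (mod 146)
25^2 ≡ 41 (mod 146)
25^3 ≡ 3 (mod 146)
25^4 ≡ 75 (mod 146)
25^6 ≡ 9 (mod 146)
25^8 ≡ 77 (mod 146)
25^9 ≡ 27 (mod 146)
25^12 ≡ 81 (mod 146)
25^18 ≡ 145 (mod 146)
25^24 ≡ 137 (mod 146)
25^36 ≡ 1 (mod 146) ✓
Therefore the multiplicative order of 25 modulo 146 is 36.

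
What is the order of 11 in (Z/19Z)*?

3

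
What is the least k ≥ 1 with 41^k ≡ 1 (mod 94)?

The order of 41 must divide φ(94) = φ(2)·φ(47) = 1·46 = 46 = 2 · 23.
Divisors of 46: 1, 2, 23, 46.
Test each divisor d:
41^1 ≡ 41
41^2 ≡ 83
41^23 ≡ 93
41^46 ≡ 1
Hence ord(41) = 46.

46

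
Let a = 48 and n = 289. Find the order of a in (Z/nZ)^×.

272

Since 48 ∈ (Z/289Z)^×, its order divides φ(289) = φ(17^2) = 17·(17−1) = 272 = 2^4 · 17.
Divisors of 272: 1, 2, 4, 8, 16, 17, 34, 68, 136, 272.
Check 48^d mod 289 for each divisor in increasing order:
48^1 ≡ 48
48^2 ≡ 281
48^4 ≡ 64
48^8 ≡ 50
48^16 ≡ 188
48^17 ≡ 65
48^34 ≡ 179
48^68 ≡ 251
48^136 ≡ 288
48^272 ≡ 1
Hence ord(48) = 272.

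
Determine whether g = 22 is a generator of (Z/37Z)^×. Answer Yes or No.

φ(37) = 37 − 1 = 36 = 2^2 · 3^2.
It suffices to check that the order of 22 is not a proper divisor of 36: compute 22^(36/q) for q ∈ {2, 3}.
22^18 ≡ 36 (mod 37)  [q = 2: ≢ 1 ✓]
22^12 ≡ 26 (mod 37)  [q = 3: ≢ 1 ✓]
Every test exponent gives a nontrivial residue, hence 22 generates the full group.

Yes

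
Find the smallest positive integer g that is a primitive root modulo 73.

5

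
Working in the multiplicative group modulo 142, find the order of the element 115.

The order of 115 must divide φ(142) = φ(2)·φ(71) = 1·70 = 70 = 2 · 5 · 7.
Divisors of 70: 1, 2, 5, 7, 10, 14, 35, 70.
Test each divisor d:
115^1 ≡ 115 (mod 142)
115^2 ≡ 19 (mod 142)
115^5 ≡ 51 (mod 142)
115^7 ≡ 117 (mod 142)
115^10 ≡ 45 (mod 142)
115^14 ≡ 57 (mod 142)
115^35 ≡ 141 (mod 142)
115^70 ≡ 1 (mod 142) ✓
Hence ord(115) = 70.

70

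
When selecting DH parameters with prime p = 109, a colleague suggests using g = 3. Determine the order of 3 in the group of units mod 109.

The order of 3 must divide φ(109) = 109 − 1 = 108 = 2^2 · 3^3.
Divisors of 108: 1, 2, 3, 4, 6, 9, 12, 18, 27, 36, 54, 108.
Evaluate successive powers at the divisors of 108:
3^1 ≡ 3
3^2 ≡ 9
3^3 ≡ 27
3^4 ≡ 81
3^6 ≡ 75
3^9 ≡ 63
3^12 ≡ 66
3^18 ≡ 45
3^27 ≡ 1
Therefore the multiplicative order of 3 modulo 109 is 27.

27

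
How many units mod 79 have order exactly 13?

12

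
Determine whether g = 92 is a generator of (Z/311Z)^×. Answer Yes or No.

φ(311) = 311 − 1 = 310 = 2 · 5 · 31.
An element g generates (Z/311Z)^× iff g^(310/q) ≢ 1 (mod 311) for each prime q ∈ {2, 5, 31}.
92^155 ≡ 310 (mod 311)  [q = 2: ≢ 1 ✓]
92^62 ≡ 52 (mod 311)  [q = 5: ≢ 1 ✓]
92^10 ≡ 89 (mod 311)  [q = 31: ≢ 1 ✓]
All checks pass, so 92 has order 310 and is a primitive root modulo 311.

Yes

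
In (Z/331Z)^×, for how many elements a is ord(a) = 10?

φ(331) = 331 − 1 = 330 = 2 · 3 · 5 · 11.
(Z/331Z)^× is cyclic (|G| = 330); a cyclic group of order m has exactly φ(d) elements of each order d | m, and none otherwise.
10 = 2 · 5 divides 330, and φ(10) = 4.

4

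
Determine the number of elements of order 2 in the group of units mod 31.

φ(31) = 31 − 1 = 30 = 2 · 3 · 5.
Since (Z/31Z)^× is cyclic of order 30, the number of elements of order d is φ(d) when d | 30 and 0 otherwise.
2 | 30, and φ(2) = 2 − 1 = 1.

1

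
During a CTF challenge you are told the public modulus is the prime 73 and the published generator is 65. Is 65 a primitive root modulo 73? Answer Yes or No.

No

φ(73) = 73 − 1 = 72 = 2^3 · 3^2.
65 is a primitive root mod 73 iff 65^(φ(73)/q) ≢ 1 for every prime q | φ(73), i.e. q ∈ {2, 3}.
65^36 ≡ 1 (mod 73)  [q = 2: ≡ 1 ✗]
65^24 ≡ 1 (mod 73)  [q = 3: ≡ 1 ✗]
65^36 ≡ 1 shows ord(65) | 36, strictly less than φ(73); not a primitive root.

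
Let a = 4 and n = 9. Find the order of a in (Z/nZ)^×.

Since 4 ∈ (Z/9Z)^×, its order divides φ(9) = φ(3^2) = 3·(3−1) = 6 = 2 · 3.
Divisors of 6: 1, 2, 3, 6.
Compute 4^d (mod 9) for the divisors d until we hit 1:
4^1 ≡ 4 (mod 9)
4^2 ≡ 7 (mod 9)
4^3 ≡ 1 (mod 9) ✓
The smallest such exponent is 3, so the order of 4 is 3.

3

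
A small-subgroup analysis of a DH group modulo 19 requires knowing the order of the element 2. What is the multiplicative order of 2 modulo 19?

18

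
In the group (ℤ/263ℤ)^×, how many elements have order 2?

φ(263) = 263 − 1 = 262 = 2 · 131.
Since (Z/263Z)^× is cyclic of order 262, the number of elements of order d is φ(d) when d | 262 and 0 otherwise.
2 | 262, and φ(2) = 2 − 1 = 1.

1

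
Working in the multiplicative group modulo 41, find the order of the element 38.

8

By Lagrange's theorem, ord_41(38) divides φ(41) = 41 − 1 = 40 = 2^3 · 5.
Divisors of 40: 1, 2, 4, 5, 8, 10, 20, 40.
Compute 38^d (mod 41) for the divisors d until we hit 1:
38^1 ≡ 38 (mod 41)
38^2 ≡ 9 (mod 41)
38^4 ≡ 40 (mod 41)
38^5 ≡ 3 (mod 41)
38^8 ≡ 1 (mod 41) ✓
Therefore the multiplicative order of 38 modulo 41 is 8.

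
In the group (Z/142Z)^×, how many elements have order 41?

0

φ(142) = φ(2)·φ(71) = 1·70 = 70 = 2 · 5 · 7.
Since (Z/142Z)^× is cyclic of order 70, the number of elements of order d is φ(d) when d | 70 and 0 otherwise.
Since 41 ∤ 70, the count is 0.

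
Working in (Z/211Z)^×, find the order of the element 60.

70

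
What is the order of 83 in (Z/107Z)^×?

The order of 83 must divide φ(107) = 107 − 1 = 106 = 2 · 53.
Divisors of 106: 1, 2, 53, 106.
Check 83^d mod 107 for each divisor in increasing order:
83^1 ≡ 83 (mod 107)
83^2 ≡ 41 (mod 107)
83^53 ≡ 1 (mod 107) ✓
Therefore the multiplicative order of 83 modulo 107 is 53.

53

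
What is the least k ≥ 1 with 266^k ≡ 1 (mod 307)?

306

Since 266 ∈ (Z/307Z)^×, its order divides φ(307) = 307 − 1 = 306 = 2 · 3^2 · 17.
Divisors of 306: 1, 2, 3, 6, 9, 17, 18, 34, 51, 102, 153, 306.
Test each divisor d:
266^1 ≡ 266 (mod 307)
266^2 ≡ 146 (mod 307)
266^3 ≡ 154 (mod 307)
266^6 ≡ 77 (mod 307)
266^9 ≡ 192 (mod 307)
266^17 ≡ 254 (mod 307)
266^18 ≡ 24 (mod 307)
266^34 ≡ 46 (mod 307)
266^51 ≡ 18 (mod 307)
266^102 ≡ 17 (mod 307)
266^153 ≡ 306 (mod 307)
266^306 ≡ 1 (mod 307) ✓
Hence ord(266) = 306.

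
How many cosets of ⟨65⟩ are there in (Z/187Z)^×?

10

By Lagrange's theorem, ord_187(65) divides φ(187) = φ(11·17) = (11−1)·(17−1) = 10·16 = 160 = 2^5 · 5.
Divisors of 160: 1, 2, 4, 5, 8, 10, 16, 20, 32, 40, 80, 160.
Evaluate successive powers at the divisors of 160:
65^1 ≡ 65
65^2 ≡ 111
65^4 ≡ 166
65^5 ≡ 131
65^8 ≡ 67
65^10 ≡ 144
65^16 ≡ 1
Thus |⟨65⟩| = ord(65) = 16.
The index is φ(187) / ord(65) = 160 / 16 = 10.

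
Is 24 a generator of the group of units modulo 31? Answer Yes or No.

Yes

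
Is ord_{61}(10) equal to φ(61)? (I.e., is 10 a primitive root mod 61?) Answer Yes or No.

φ(61) = 61 − 1 = 60 = 2^2 · 3 · 5.
An element g generates (Z/61Z)^× iff g^(60/q) ≢ 1 (mod 61) for each prime q ∈ {2, 3, 5}.
10^30 ≡ 60 (mod 61)  [q = 2: ≢ 1 ✓]
10^20 ≡ 13 (mod 61)  [q = 3: ≢ 1 ✓]
10^12 ≡ 58 (mod 61)  [q = 5: ≢ 1 ✓]
None equal 1, so ord_61(10) = 60: 10 is a primitive root.

Yes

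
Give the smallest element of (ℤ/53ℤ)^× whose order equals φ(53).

φ(53) = 53 − 1 = 52 = 2^2 · 13.
g is a primitive root iff g^(52/q) ≢ 1 (mod 53) for each prime q ∈ {2, 13}.
g = 2: 2^26 ≡ 52; 2^4 ≡ 16 — none is 1, so 2 is a primitive root.
Hence the least primitive root of 53 is 2.

2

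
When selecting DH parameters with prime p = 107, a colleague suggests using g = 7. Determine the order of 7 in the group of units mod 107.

106

ord(7) | φ(107) = 107 − 1 = 106 = 2 · 53.
Divisors of 106: 1, 2, 53, 106.
Compute 7^d (mod 107) for the divisors d until we hit 1:
7^1 ≡ 7 (mod 107)
7^2 ≡ 49 (mod 107)
7^53 ≡ 106 (mod 107)
7^106 ≡ 1 (mod 107) ✓
Therefore the multiplicative order of 7 modulo 107 is 106.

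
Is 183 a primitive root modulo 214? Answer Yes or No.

φ(214) = φ(2)·φ(107) = 1·106 = 106 = 2 · 53.
Test 183^(106/q) mod 214 for each prime factor q of 106:
183^53 ≡ 1 (mod 214)  [q = 2: ≡ 1 ✗]
183^2 ≡ 105 (mod 214)  [q = 53: ≢ 1 ✓]
Since 183^53 ≡ 1, the order of 183 divides 53 < 106, so 183 is not a primitive root.

No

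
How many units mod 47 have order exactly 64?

0

φ(47) = 47 − 1 = 46 = 2 · 23.
Since (Z/47Z)^× is cyclic of order 46, the number of elements of order d is φ(d) when d | 46 and 0 otherwise.
Since 64 ∤ 46, the count is 0.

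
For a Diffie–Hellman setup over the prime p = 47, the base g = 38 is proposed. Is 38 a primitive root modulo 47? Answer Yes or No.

Yes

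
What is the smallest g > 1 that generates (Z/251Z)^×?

6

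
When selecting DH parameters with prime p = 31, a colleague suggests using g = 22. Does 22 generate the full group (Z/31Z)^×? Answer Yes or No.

Yes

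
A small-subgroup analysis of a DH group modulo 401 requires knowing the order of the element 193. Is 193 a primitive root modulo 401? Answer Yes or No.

φ(401) = 401 − 1 = 400 = 2^4 · 5^2.
193 is a primitive root mod 401 iff 193^(φ(401)/q) ≢ 1 for every prime q | φ(401), i.e. q ∈ {2, 5}.
193^200 ≡ 400 (mod 401)  [q = 2: ≢ 1 ✓]
193^80 ≡ 318 (mod 401)  [q = 5: ≢ 1 ✓]
All checks pass, so 193 has order 400 and is a primitive root modulo 401.

Yes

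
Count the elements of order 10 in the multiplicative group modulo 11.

4

φ(11) = 11 − 1 = 10 = 2 · 5.
In a cyclic group of order 10, there are φ(d) elements of order d for each divisor d of 10, and zero for non-divisors.
10 = 2 · 5 divides 10, and φ(10) = 4.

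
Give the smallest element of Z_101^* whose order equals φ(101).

φ(101) = 101 − 1 = 100 = 2^2 · 5^2.
g is a primitive root iff g^(100/q) ≢ 1 (mod 101) for each prime q ∈ {2, 5}.
g = 2: 2^50 ≡ 100; 2^20 ≡ 95 — none is 1, so 2 is a primitive root.
Hence the least primitive root of 101 is 2.

2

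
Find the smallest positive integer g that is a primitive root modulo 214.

φ(214) = φ(2)·φ(107) = 1·106 = 106 = 2 · 53.
g is a primitive root iff g^(106/q) ≢ 1 (mod 214) for each prime q ∈ {2, 53}.
g = 2: gcd(2, 214) = 2 > 1, not a unit — skip.
g = 3: 3^53 ≡ 1 — hits 1, so not a primitive root.
g = 4: gcd(4, 214) = 2 > 1, not a unit — skip.
g = 5: 5^53 ≡ 213; 5^2 ≡ 25 — none is 1, so 5 is a primitive root.
The smallest primitive root modulo 214 is 5.

5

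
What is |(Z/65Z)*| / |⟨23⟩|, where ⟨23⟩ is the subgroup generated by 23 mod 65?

4

By Lagrange's theorem, ord_65(23) divides φ(65) = φ(5·13) = (5−1)·(13−1) = 4·12 = 48 = 2^4 · 3.
Divisors of 48: 1, 2, 3, 4, 6, 8, 12, 16, 24, 48.
Compute 23^d (mod 65) for the divisors d until we hit 1:
23^1 ≡ 23 (mod 65)
23^2 ≡ 9 (mod 65)
23^3 ≡ 12 (mod 65)
23^4 ≡ 16 (mod 65)
23^6 ≡ 14 (mod 65)
23^8 ≡ 61 (mod 65)
23^12 ≡ 1 (mod 65) ✓
Thus |⟨23⟩| = ord(23) = 12.
The index is φ(65) / ord(23) = 48 / 12 = 4.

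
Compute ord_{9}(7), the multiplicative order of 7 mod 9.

3

By Lagrange's theorem, ord_9(7) divides φ(9) = φ(3^2) = 3·(3−1) = 6 = 2 · 3.
Divisors of 6: 1, 2, 3, 6.
Evaluate successive powers at the divisors of 6:
7^1 ≡ 7
7^2 ≡ 4
7^3 ≡ 1
So ord_9(7) = 3.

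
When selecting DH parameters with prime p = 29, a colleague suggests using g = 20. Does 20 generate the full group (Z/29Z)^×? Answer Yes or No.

φ(29) = 29 − 1 = 28 = 2^2 · 7.
An element g generates (Z/29Z)^× iff g^(28/q) ≢ 1 (mod 29) for each prime q ∈ {2, 7}.
20^14 ≡ 1 (mod 29)  [q = 2: ≡ 1 ✗]
20^4 ≡ 7 (mod 29)  [q = 7: ≢ 1 ✓]
Since 20^14 ≡ 1, the order of 20 divides 14 < 28, so 20 is not a primitive root.

No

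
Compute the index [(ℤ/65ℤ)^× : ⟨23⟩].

4

Since 23 ∈ (Z/65Z)^×, its order divides φ(65) = φ(5·13) = (5−1)·(13−1) = 4·12 = 48 = 2^4 · 3.
Divisors of 48: 1, 2, 3, 4, 6, 8, 12, 16, 24, 48.
Check 23^d mod 65 for each divisor in increasing order:
23^1 ≡ 23
23^2 ≡ 9
23^3 ≡ 12
23^4 ≡ 16
23^6 ≡ 14
23^8 ≡ 61
23^12 ≡ 1
Thus |⟨23⟩| = ord(23) = 12.
Index = |(Z/65Z)^×| / |⟨23⟩| = 48 / 12 = 4.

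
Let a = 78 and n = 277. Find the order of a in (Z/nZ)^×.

The order of 78 must divide φ(277) = 277 − 1 = 276 = 2^2 · 3 · 23.
Divisors of 276: 1, 2, 3, 4, 6, 12, 23, 46, 69, 92, 138, 276.
Evaluate successive powers at the divisors of 276:
78^1 ≡ 78 (mod 277)
78^2 ≡ 267 (mod 277)
78^3 ≡ 51 (mod 277)
78^4 ≡ 100 (mod 277)
78^6 ≡ 108 (mod 277)
78^12 ≡ 30 (mod 277)
78^23 ≡ 182 (mod 277)
78^46 ≡ 161 (mod 277)
78^69 ≡ 217 (mod 277)
78^92 ≡ 160 (mod 277)
78^138 ≡ 276 (mod 277)
78^276 ≡ 1 (mod 277) ✓
Hence ord(78) = 276.

276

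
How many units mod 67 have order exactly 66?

φ(67) = 67 − 1 = 66 = 2 · 3 · 11.
(Z/67Z)^× is cyclic (|G| = 66); a cyclic group of order m has exactly φ(d) elements of each order d | m, and none otherwise.
66 = 2 · 3 · 11 divides 66, and φ(66) = 20.

20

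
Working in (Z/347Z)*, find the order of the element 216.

346

ord(216) | φ(347) = 347 − 1 = 346 = 2 · 173.
Divisors of 346: 1, 2, 173, 346.
Test each divisor d:
216^1 ≡ 216 (mod 347)
216^2 ≡ 158 (mod 347)
216^173 ≡ 346 (mod 347)
216^346 ≡ 1 (mod 347) ✓
Therefore the multiplicative order of 216 modulo 347 is 346.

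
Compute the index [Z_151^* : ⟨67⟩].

3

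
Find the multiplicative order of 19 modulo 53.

52

By Lagrange's theorem, ord_53(19) divides φ(53) = 53 − 1 = 52 = 2^2 · 13.
Divisors of 52: 1, 2, 4, 13, 26, 52.
Test each divisor d:
19^1 ≡ 19
19^2 ≡ 43
19^4 ≡ 47
19^13 ≡ 30
19^26 ≡ 52
19^52 ≡ 1
Hence ord(19) = 52.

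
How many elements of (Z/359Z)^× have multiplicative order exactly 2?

1

φ(359) = 359 − 1 = 358 = 2 · 179.
In a cyclic group of order 358, there are φ(d) elements of order d for each divisor d of 358, and zero for non-divisors.
2 | 358, and φ(2) = 2 − 1 = 1.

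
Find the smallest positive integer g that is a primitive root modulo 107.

2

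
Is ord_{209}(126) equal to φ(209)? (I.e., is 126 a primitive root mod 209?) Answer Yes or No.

209 = 11 · 19 is a product of two distinct odd primes, so (Z/209Z)^× ≅ (Z/11Z)^× × (Z/19Z)^× is not cyclic.
No primitive root modulo 209 exists; in particular 126 is not one.

No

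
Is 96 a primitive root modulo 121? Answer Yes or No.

φ(121) = φ(11^2) = 11·(11−1) = 110 = 2 · 5 · 11.
Test 96^(110/q) mod 121 for each prime factor q of 110:
96^55 ≡ 120 (mod 121)  [q = 2: ≢ 1 ✓]
96^22 ≡ 9 (mod 121)  [q = 5: ≢ 1 ✓]
96^10 ≡ 34 (mod 121)  [q = 11: ≢ 1 ✓]
All checks pass, so 96 has order 110 and is a primitive root modulo 121.

Yes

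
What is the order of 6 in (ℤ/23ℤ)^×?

11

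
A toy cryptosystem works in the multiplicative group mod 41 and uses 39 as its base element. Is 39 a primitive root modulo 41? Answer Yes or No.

φ(41) = 41 − 1 = 40 = 2^3 · 5.
An element g generates (Z/41Z)^× iff g^(40/q) ≢ 1 (mod 41) for each prime q ∈ {2, 5}.
39^20 ≡ 1 (mod 41)  [q = 2: ≡ 1 ✗]
39^8 ≡ 10 (mod 41)  [q = 5: ≢ 1 ✓]
Since 39^20 ≡ 1, the order of 39 divides 20 < 40, so 39 is not a primitive root.

No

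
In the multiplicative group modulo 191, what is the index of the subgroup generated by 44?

Since 44 ∈ (Z/191Z)^×, its order divides φ(191) = 191 − 1 = 190 = 2 · 5 · 19.
Divisors of 190: 1, 2, 5, 10, 19, 38, 95, 190.
Evaluate successive powers at the divisors of 190:
44^1 ≡ 44 (mod 191)
44^2 ≡ 26 (mod 191)
44^5 ≡ 139 (mod 191)
44^10 ≡ 30 (mod 191)
44^19 ≡ 142 (mod 191)
44^38 ≡ 109 (mod 191)
44^95 ≡ 190 (mod 191)
44^190 ≡ 1 (mod 191) ✓
Thus |⟨44⟩| = ord(44) = 190.
Index = |(Z/191Z)^×| / |⟨44⟩| = 190 / 190 = 1.

1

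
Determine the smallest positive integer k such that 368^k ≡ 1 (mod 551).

The order of 368 must divide φ(551) = φ(19·29) = (19−1)·(29−1) = 18·28 = 504 = 2^3 · 3^2 · 7.
Divisors of 504: 1, 2, 3, 4, 6, 7, 8, 9, 12, 14, 18, 21, 24, 28, 36, 42, 56, 63, 72, 84, 126, 168, 252, 504.
Evaluate successive powers at the divisors of 504:
368^1 ≡ 368 (mod 551)
368^2 ≡ 429 (mod 551)
368^3 ≡ 286 (mod 551)
368^4 ≡ 7 (mod 551)
368^6 ≡ 248 (mod 551)
368^7 ≡ 349 (mod 551)
368^8 ≡ 49 (mod 551)
368^9 ≡ 400 (mod 551)
368^12 ≡ 343 (mod 551)
368^14 ≡ 30 (mod 551)
368^18 ≡ 210 (mod 551)
368^21 ≡ 1 (mod 551) ✓
Therefore the multiplicative order of 368 modulo 551 is 21.

21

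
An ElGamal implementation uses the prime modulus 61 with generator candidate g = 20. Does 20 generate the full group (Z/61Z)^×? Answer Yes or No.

No

φ(61) = 61 − 1 = 60 = 2^2 · 3 · 5.
It suffices to check that the order of 20 is not a proper divisor of 60: compute 20^(60/q) for q ∈ {2, 3, 5}.
20^30 ≡ 1 (mod 61)  [q = 2: ≡ 1 ✗]
20^20 ≡ 1 (mod 61)  [q = 3: ≡ 1 ✗]
20^12 ≡ 34 (mod 61)  [q = 5: ≢ 1 ✓]
Since 20^30 ≡ 1, the order of 20 divides 30 < 60, so 20 is not a primitive root.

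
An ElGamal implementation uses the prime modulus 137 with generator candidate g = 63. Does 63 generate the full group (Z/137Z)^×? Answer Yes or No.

φ(137) = 137 − 1 = 136 = 2^3 · 17.
An element g generates (Z/137Z)^× iff g^(136/q) ≢ 1 (mod 137) for each prime q ∈ {2, 17}.
63^68 ≡ 1 (mod 137)  [q = 2: ≡ 1 ✗]
63^8 ≡ 119 (mod 137)  [q = 17: ≢ 1 ✓]
The check at q = 2 fails, so 63 generates a proper subgroup.

No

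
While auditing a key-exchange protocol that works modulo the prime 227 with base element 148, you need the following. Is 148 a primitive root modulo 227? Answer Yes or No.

φ(227) = 227 − 1 = 226 = 2 · 113.
148 is a primitive root mod 227 iff 148^(φ(227)/q) ≢ 1 for every prime q | φ(227), i.e. q ∈ {2, 113}.
148^113 ≡ 226 (mod 227)  [q = 2: ≢ 1 ✓]
148^2 ≡ 112 (mod 227)  [q = 113: ≢ 1 ✓]
Every test exponent gives a nontrivial residue, hence 148 generates the full group.

Yes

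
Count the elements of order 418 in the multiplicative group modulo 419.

φ(419) = 419 − 1 = 418 = 2 · 11 · 19.
In a cyclic group of order 418, there are φ(d) elements of order d for each divisor d of 418, and zero for non-divisors.
418 = 2 · 11 · 19 divides 418, and φ(418) = 180.

180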